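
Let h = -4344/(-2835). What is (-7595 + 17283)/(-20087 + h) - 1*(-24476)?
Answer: 464564097932/18980767 ≈ 24476.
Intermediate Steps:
h = 1448/945 (h = -4344*(-1/2835) = 1448/945 ≈ 1.5323)
(-7595 + 17283)/(-20087 + h) - 1*(-24476) = (-7595 + 17283)/(-20087 + 1448/945) - 1*(-24476) = 9688/(-18980767/945) + 24476 = 9688*(-945/18980767) + 24476 = -9155160/18980767 + 24476 = 464564097932/18980767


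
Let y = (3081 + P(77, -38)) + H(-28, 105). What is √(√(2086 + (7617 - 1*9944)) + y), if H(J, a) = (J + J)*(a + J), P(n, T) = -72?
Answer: √(-1303 + I*√241) ≈ 0.215 + 36.098*I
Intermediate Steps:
H(J, a) = 2*J*(J + a) (H(J, a) = (2*J)*(J + a) = 2*J*(J + a))
y = -1303 (y = (3081 - 72) + 2*(-28)*(-28 + 105) = 3009 + 2*(-28)*77 = 3009 - 4312 = -1303)
√(√(2086 + (7617 - 1*9944)) + y) = √(√(2086 + (7617 - 1*9944)) - 1303) = √(√(2086 + (7617 - 9944)) - 1303) = √(√(2086 - 2327) - 1303) = √(√(-241) - 1303) = √(I*√241 - 1303) = √(-1303 + I*√241)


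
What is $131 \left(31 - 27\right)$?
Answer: $524$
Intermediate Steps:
$131 \left(31 - 27\right) = 131 \cdot 4 = 524$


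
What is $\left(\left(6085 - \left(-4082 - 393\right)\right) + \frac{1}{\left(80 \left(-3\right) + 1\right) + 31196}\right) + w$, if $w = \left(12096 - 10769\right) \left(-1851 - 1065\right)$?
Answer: $- \frac{119462196203}{30957} \approx -3.859 \cdot 10^{6}$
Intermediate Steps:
$w = -3869532$ ($w = 1327 \left(-2916\right) = -3869532$)
$\left(\left(6085 - \left(-4082 - 393\right)\right) + \frac{1}{\left(80 \left(-3\right) + 1\right) + 31196}\right) + w = \left(\left(6085 - \left(-4082 - 393\right)\right) + \frac{1}{\left(80 \left(-3\right) + 1\right) + 31196}\right) - 3869532 = \left(\left(6085 - \left(-4082 - 393\right)\right) + \frac{1}{\left(-240 + 1\right) + 31196}\right) - 3869532 = \left(\left(6085 - -4475\right) + \frac{1}{-239 + 31196}\right) - 3869532 = \left(\left(6085 + 4475\right) + \frac{1}{30957}\right) - 3869532 = \left(10560 + \frac{1}{30957}\right) - 3869532 = \frac{326905921}{30957} - 3869532 = - \frac{119462196203}{30957}$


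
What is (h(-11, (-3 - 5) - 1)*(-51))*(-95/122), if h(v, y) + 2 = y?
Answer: -53295/122 ≈ -436.84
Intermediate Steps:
h(v, y) = -2 + y
(h(-11, (-3 - 5) - 1)*(-51))*(-95/122) = ((-2 + ((-3 - 5) - 1))*(-51))*(-95/122) = ((-2 + (-8 - 1))*(-51))*(-95*1/122) = ((-2 - 9)*(-51))*(-95/122) = -11*(-51)*(-95/122) = 561*(-95/122) = -53295/122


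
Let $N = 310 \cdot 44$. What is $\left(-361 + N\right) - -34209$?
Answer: $47488$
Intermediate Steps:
$N = 13640$
$\left(-361 + N\right) - -34209 = \left(-361 + 13640\right) - -34209 = 13279 + 34209 = 47488$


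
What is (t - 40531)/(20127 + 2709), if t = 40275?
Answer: -64/5709 ≈ -0.011210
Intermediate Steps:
(t - 40531)/(20127 + 2709) = (40275 - 40531)/(20127 + 2709) = -256/22836 = -256*1/22836 = -64/5709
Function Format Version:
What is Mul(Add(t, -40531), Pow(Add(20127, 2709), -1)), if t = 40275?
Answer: Rational(-64, 5709) ≈ -0.011210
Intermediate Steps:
Mul(Add(t, -40531), Pow(Add(20127, 2709), -1)) = Mul(Add(40275, -40531), Pow(Add(20127, 2709), -1)) = Mul(-256, Pow(22836, -1)) = Mul(-256, Rational(1, 22836)) = Rational(-64, 5709)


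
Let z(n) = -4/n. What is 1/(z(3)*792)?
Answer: -1/1056 ≈ -0.00094697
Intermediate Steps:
1/(z(3)*792) = 1/(-4/3*792) = 1/(-1056) = -1/1056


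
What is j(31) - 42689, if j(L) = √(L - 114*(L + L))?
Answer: -42689 + I*√7037 ≈ -42689.0 + 83.887*I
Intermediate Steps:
j(L) = √227*√(-L) (j(L) = √(L - 228*L) = √(-227*L) = √227*√(-L))
j(31) - 42689 = √227*√(-1*31) - 42689 = √227*√(-31) - 42689 = √227*(I*√31) - 42689 = I*√7037 - 42689 = -42689 + I*√7037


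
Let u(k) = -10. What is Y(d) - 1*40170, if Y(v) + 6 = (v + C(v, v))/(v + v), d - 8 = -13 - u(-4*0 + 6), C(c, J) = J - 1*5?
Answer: -80351/2 ≈ -40176.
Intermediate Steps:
C(c, J) = -5 + J (C(c, J) = J - 5 = -5 + J)
d = 5 (d = 8 + (-13 - 1*(-10)) = 8 + (-13 + 10) = 8 - 3 = 5)
Y(v) = -6 + (-5 + 2*v)/(2*v) (Y(v) = -6 + (v + (-5 + v))/(v + v) = -6 + (-5 + 2*v)/((2*v)) = -6 + (-5 + 2*v)*(1/(2*v)) = -6 + (-5 + 2*v)/(2*v))
Y(d) - 1*40170 = (-5 - 5/2/5) - 1*40170 = (-5 - 5/2*⅕) - 40170 = (-5 - ½) - 40170 = -11/2 - 40170 = -80351/2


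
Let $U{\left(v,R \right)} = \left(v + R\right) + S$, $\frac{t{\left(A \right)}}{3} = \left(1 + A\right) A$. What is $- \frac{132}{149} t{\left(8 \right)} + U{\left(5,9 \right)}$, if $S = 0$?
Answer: $- \frac{26426}{149} \approx -177.36$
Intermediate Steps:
$t{\left(A \right)} = 3 A \left(1 + A\right)$ ($t{\left(A \right)} = 3 \left(1 + A\right) A = 3 A \left(1 + A\right)$)
$U{\left(v,R \right)} = R + v$ ($U{\left(v,R \right)} = \left(v + R\right) + 0 = \left(R + v\right) + 0 = R + v$)
$- \frac{132}{149} t{\left(8 \right)} + U{\left(5,9 \right)} = - \frac{132}{149} \cdot 3 \cdot 8 \left(1 + 8\right) + \left(9 + 5\right) = \left(-132\right) \frac{1}{149} \cdot 3 \cdot 8 \cdot 9 + 14 = \left(- \frac{132}{149}\right) 216 + 14 = - \frac{28512}{149} + 14 = - \frac{26426}{149}$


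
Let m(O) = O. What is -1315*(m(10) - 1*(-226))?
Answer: -310340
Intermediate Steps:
-1315*(m(10) - 1*(-226)) = -1315*(10 - 1*(-226)) = -1315*(10 + 226) = -1315*236 = -310340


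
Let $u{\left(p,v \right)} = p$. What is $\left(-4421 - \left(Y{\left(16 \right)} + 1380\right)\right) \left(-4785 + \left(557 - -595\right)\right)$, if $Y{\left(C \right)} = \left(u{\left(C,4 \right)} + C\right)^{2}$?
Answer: $24795225$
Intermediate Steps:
$Y{\left(C \right)} = 4 C^{2}$ ($Y{\left(C \right)} = \left(C + C\right)^{2} = \left(2 C\right)^{2} = 4 C^{2}$)
$\left(-4421 - \left(Y{\left(16 \right)} + 1380\right)\right) \left(-4785 + \left(557 - -595\right)\right) = \left(-4421 - \left(4 \cdot 16^{2} + 1380\right)\right) \left(-4785 + \left(557 - -595\right)\right) = \left(-4421 - \left(4 \cdot 256 + 1380\right)\right) \left(-4785 + \left(557 + 595\right)\right) = \left(-4421 - \left(1024 + 1380\right)\right) \left(-4785 + 1152\right) = \left(-4421 - 2404\right) \left(-3633\right) = \left(-6825\right) \left(-3633\right) = 24795225$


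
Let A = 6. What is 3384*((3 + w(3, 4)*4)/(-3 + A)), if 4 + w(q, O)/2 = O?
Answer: 3384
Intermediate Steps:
w(q, O) = -8 + 2*O
3384*((3 + w(3, 4)*4)/(-3 + A)) = 3384*((3 + (-8 + 2*4)*4)/(-3 + 6)) = 3384*((3 + (-8 + 8)*4)/3) = 3384*((3 + 0*4)*(1/3)) = 3384*((3 + 0)*(1/3)) = 3384*(3*(1/3)) = 3384*1 = 3384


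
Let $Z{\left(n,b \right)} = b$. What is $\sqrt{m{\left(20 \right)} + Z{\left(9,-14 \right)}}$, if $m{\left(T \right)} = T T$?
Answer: $\sqrt{386} \approx 19.647$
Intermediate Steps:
$m{\left(T \right)} = T^{2}$
$\sqrt{m{\left(20 \right)} + Z{\left(9,-14 \right)}} = \sqrt{20^{2} - 14} = \sqrt{400 - 14} = \sqrt{386}$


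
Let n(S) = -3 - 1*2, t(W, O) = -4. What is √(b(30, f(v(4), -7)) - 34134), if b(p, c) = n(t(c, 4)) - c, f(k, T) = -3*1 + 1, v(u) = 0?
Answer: 3*I*√3793 ≈ 184.76*I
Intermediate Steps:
n(S) = -5 (n(S) = -3 - 2 = -5)
f(k, T) = -2 (f(k, T) = -3 + 1 = -2)
b(p, c) = -5 - c
√(b(30, f(v(4), -7)) - 34134) = √((-5 - 1*(-2)) - 34134) = √((-5 + 2) - 34134) = √(-3 - 34134) = √(-34137) = 3*I*√3793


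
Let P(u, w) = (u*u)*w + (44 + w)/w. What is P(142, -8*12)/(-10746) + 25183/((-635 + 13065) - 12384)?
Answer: 4315928605/5931792 ≈ 727.59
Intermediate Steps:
P(u, w) = w*u² + (44 + w)/w (P(u, w) = u²*w + (44 + w)/w = w*u² + (44 + w)/w)
P(142, -8*12)/(-10746) + 25183/((-635 + 13065) - 12384) = (1 + 44/((-8*12)) - 8*12*142²)/(-10746) + 25183/((-635 + 13065) - 12384) = (1 + 44/(-96) - 96*20164)*(-1/10746) + 25183/(12430 - 12384) = (1 + 44*(-1/96) - 1935744)*(-1/10746) + 25183/46 = (1 - 11/24 - 1935744)*(-1/10746) + 25183*(1/46) = -46457843/24*(-1/10746) + 25183/46 = 46457843/257904 + 25183/46 = 4315928605/5931792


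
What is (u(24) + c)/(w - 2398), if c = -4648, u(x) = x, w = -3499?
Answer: 4624/5897 ≈ 0.78413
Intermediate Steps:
(u(24) + c)/(w - 2398) = (24 - 4648)/(-3499 - 2398) = -4624/(-5897) = -4624*(-1/5897) = 4624/5897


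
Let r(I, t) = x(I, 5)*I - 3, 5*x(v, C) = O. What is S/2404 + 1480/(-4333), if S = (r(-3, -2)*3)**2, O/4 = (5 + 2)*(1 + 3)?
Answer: 4715521397/260413300 ≈ 18.108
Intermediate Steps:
O = 112 (O = 4*((5 + 2)*(1 + 3)) = 4*(7*4) = 4*28 = 112)
x(v, C) = 112/5 (x(v, C) = (1/5)*112 = 112/5)
r(I, t) = -3 + 112*I/5 (r(I, t) = 112*I/5 - 3 = -3 + 112*I/5)
S = 1108809/25 (S = ((-3 + (112/5)*(-3))*3)**2 = ((-3 - 336/5)*3)**2 = (-351/5*3)**2 = (-1053/5)**2 = 1108809/25 ≈ 44352.)
S/2404 + 1480/(-4333) = (1108809/25)/2404 + 1480/(-4333) = (1108809/25)*(1/2404) + 1480*(-1/4333) = 1108809/60100 - 1480/4333 = 4715521397/260413300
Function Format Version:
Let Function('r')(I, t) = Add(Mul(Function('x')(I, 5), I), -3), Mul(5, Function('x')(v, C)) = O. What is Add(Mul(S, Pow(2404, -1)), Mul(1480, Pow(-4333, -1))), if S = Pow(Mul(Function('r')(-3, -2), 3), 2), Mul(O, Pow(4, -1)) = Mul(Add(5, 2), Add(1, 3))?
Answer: Rational(4715521397, 260413300) ≈ 18.108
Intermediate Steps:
O = 112 (O = Mul(4, Mul(Add(5, 2), Add(1, 3))) = Mul(4, Mul(7, 4)) = Mul(4, 28) = 112)
Function('x')(v, C) = Rational(112, 5) (Function('x')(v, C) = Mul(Rational(1, 5), 112) = Rational(112, 5))
Function('r')(I, t) = Add(-3, Mul(Rational(112, 5), I)) (Function('r')(I, t) = Add(Mul(Rational(112, 5), I), -3) = Add(-3, Mul(Rational(112, 5), I)))
S = Rational(1108809, 25) (S = Pow(Mul(Add(-3, Mul(Rational(112, 5), -3)), 3), 2) = Pow(Mul(Add(-3, Rational(-336, 5)), 3), 2) = Pow(Mul(Rational(-351, 5), 3), 2) = Pow(Rational(-1053, 5), 2) = Rational(1108809, 25) ≈ 44352.)
Add(Mul(S, Pow(2404, -1)), Mul(1480, Pow(-4333, -1))) = Add(Mul(Rational(1108809, 25), Pow(2404, -1)), Mul(1480, Pow(-4333, -1))) = Add(Mul(Rational(1108809, 25), Rational(1, 2404)), Mul(1480, Rational(-1, 4333))) = Add(Rational(1108809, 60100), Rational(-1480, 4333)) = Rational(4715521397, 260413300)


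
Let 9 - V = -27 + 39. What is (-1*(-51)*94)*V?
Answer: -14382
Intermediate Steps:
V = -3 (V = 9 - (-27 + 39) = 9 - 1*12 = 9 - 12 = -3)
(-1*(-51)*94)*V = (-1*(-51)*94)*(-3) = (51*94)*(-3) = 4794*(-3) = -14382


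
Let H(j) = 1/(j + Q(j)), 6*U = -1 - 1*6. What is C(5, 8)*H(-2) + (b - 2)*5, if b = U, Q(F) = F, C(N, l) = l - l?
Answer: -95/6 ≈ -15.833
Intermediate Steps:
C(N, l) = 0
U = -7/6 (U = (-1 - 1*6)/6 = (-1 - 6)/6 = (⅙)*(-7) = -7/6 ≈ -1.1667)
b = -7/6 ≈ -1.1667
H(j) = 1/(2*j) (H(j) = 1/(j + j) = 1/(2*j))
C(5, 8)*H(-2) + (b - 2)*5 = 0*((½)/(-2)) + (-7/6 - 2)*5 = 0*((½)*(-½)) - 19/6*5 = 0*(-¼) - 95/6 = 0 - 95/6 = -95/6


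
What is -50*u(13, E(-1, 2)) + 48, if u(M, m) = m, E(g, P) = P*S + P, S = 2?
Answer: -252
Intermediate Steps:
E(g, P) = 3*P (E(g, P) = P*2 + P = 2*P + P = 3*P)
-50*u(13, E(-1, 2)) + 48 = -150*2 + 48 = -50*6 + 48 = -300 + 48 = -252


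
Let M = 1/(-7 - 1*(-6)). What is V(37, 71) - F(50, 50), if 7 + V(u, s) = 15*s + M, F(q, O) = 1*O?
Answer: 1007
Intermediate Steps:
F(q, O) = O
M = -1 (M = 1/(-7 + 6) = 1/(-1) = -1)
V(u, s) = -8 + 15*s (V(u, s) = -7 + (15*s - 1) = -7 + (-1 + 15*s) = -8 + 15*s)
V(37, 71) - F(50, 50) = (-8 + 15*71) - 1*50 = (-8 + 1065) - 50 = 1057 - 50 = 1007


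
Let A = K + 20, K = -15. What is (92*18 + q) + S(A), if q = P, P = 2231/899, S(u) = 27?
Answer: 1515248/899 ≈ 1685.5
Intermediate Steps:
A = 5 (A = -15 + 20 = 5)
P = 2231/899 (P = 2231*(1/899) = 2231/899 ≈ 2.4816)
q = 2231/899 ≈ 2.4816
(92*18 + q) + S(A) = (92*18 + 2231/899) + 27 = (1656 + 2231/899) + 27 = 1490975/899 + 27 = 1515248/899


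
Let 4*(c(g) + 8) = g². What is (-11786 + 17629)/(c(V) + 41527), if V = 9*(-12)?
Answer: 5843/44435 ≈ 0.13150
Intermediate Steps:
V = -108
c(g) = -8 + g²/4
(-11786 + 17629)/(c(V) + 41527) = (-11786 + 17629)/((-8 + (¼)*(-108)²) + 41527) = 5843/((-8 + (¼)*11664) + 41527) = 5843/((-8 + 2916) + 41527) = 5843/(2908 + 41527) = 5843/44435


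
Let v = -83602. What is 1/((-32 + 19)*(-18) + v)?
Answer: -1/83368 ≈ -1.1995e-5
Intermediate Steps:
1/((-32 + 19)*(-18) + v) = 1/((-32 + 19)*(-18) - 83602) = 1/(-13*(-18) - 83602) = 1/(234 - 83602) = 1/(-83368) = -1/83368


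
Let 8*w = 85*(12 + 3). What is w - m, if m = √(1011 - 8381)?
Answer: 1275/8 - I*√7370 ≈ 159.38 - 85.849*I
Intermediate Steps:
w = 1275/8 (w = (85*(12 + 3))/8 = (85*15)/8 = (⅛)*1275 = 1275/8 ≈ 159.38)
m = I*√7370 (m = √(-7370) = I*√7370 ≈ 85.849*I)
w - m = 1275/8 - I*√7370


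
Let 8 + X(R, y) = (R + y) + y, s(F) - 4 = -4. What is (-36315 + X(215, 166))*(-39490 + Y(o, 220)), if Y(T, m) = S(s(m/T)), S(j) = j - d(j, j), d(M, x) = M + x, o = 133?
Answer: 1412794240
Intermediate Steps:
s(F) = 0 (s(F) = 4 - 4 = 0)
S(j) = -j (S(j) = j - (j + j) = j - 2*j = -j)
X(R, y) = -8 + R + 2*y (X(R, y) = -8 + ((R + y) + y) = -8 + (R + 2*y) = -8 + R + 2*y)
Y(T, m) = 0 (Y(T, m) = -1*0 = 0)
(-36315 + X(215, 166))*(-39490 + Y(o, 220)) = (-36315 + (-8 + 215 + 2*166))*(-39490 + 0) = (-36315 + (-8 + 215 + 332))*(-39490) = (-36315 + 539)*(-39490) = -35776*(-39490) = 1412794240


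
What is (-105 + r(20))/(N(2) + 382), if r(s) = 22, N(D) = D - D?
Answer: -83/382 ≈ -0.21728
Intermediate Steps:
N(D) = 0
(-105 + r(20))/(N(2) + 382) = (-105 + 22)/(0 + 382) = -83/382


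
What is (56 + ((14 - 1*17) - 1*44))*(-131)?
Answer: -1179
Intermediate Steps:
(56 + ((14 - 1*17) - 1*44))*(-131) = (56 + ((14 - 17) - 44))*(-131) = (56 + (-3 - 44))*(-131) = (56 - 47)*(-131) = 9*(-131) = -1179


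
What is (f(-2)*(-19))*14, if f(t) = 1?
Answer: -266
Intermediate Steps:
(f(-2)*(-19))*14 = (1*(-19))*14 = -19*14 = -266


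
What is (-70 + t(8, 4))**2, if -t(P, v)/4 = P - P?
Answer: 4900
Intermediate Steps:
t(P, v) = 0 (t(P, v) = -4*(P - P) = -4*0 = 0)
(-70 + t(8, 4))**2 = (-70 + 0)**2 = (-70)**2 = 4900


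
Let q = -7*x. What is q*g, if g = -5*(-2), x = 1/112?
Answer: -5/8 ≈ -0.62500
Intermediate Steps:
x = 1/112 ≈ 0.0089286
q = -1/16 (q = -7*1/112 = -1/16 ≈ -0.062500)
g = 10
q*g = -1/16*10 = -5/8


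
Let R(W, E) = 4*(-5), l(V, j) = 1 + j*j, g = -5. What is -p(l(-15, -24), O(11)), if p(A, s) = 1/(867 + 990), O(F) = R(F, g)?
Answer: -1/1857 ≈ -0.00053850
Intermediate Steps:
l(V, j) = 1 + j²
R(W, E) = -20
O(F) = -20
p(A, s) = 1/1857
-p(l(-15, -24), O(11)) = -1*1/1857 = -1/1857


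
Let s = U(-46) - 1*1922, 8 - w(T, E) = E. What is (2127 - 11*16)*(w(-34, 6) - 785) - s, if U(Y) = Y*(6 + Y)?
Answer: -1527551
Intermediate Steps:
w(T, E) = 8 - E
s = -82 (s = -46*(6 - 46) - 1*1922 = -46*(-40) - 1922 = 1840 - 1922 = -82)
(2127 - 11*16)*(w(-34, 6) - 785) - s = (2127 - 11*16)*((8 - 1*6) - 785) - 1*(-82) = (2127 - 176)*((8 - 6) - 785) + 82 = 1951*(2 - 785) + 82 = 1951*(-783) + 82 = -1527633 + 82 = -1527551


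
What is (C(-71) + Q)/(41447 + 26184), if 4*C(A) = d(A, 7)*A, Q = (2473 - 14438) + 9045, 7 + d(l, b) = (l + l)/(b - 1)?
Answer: -7127/202893 ≈ -0.035127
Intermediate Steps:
d(l, b) = -7 + 2*l/(-1 + b) (d(l, b) = -7 + (l + l)/(b - 1) = -7 + (2*l)/(-1 + b) = -7 + 2*l/(-1 + b))
Q = -2920 (Q = -11965 + 9045 = -2920)
C(A) = A*(-7 + A/3)/4 (C(A) = (((7 - 7*7 + 2*A)/(-1 + 7))*A)/4 = (((7 - 49 + 2*A)/6)*A)/4 = (((-42 + 2*A)/6)*A)/4 = ((-7 + A/3)*A)/4 = (A*(-7 + A/3))/4 = A*(-7 + A/3)/4)
(C(-71) + Q)/(41447 + 26184) = ((1/12)*(-71)*(-21 - 71) - 2920)/(41447 + 26184) = ((1/12)*(-71)*(-92) - 2920)/67631 = (1633/3 - 2920)*(1/67631) = -7127/3*1/67631 = -7127/202893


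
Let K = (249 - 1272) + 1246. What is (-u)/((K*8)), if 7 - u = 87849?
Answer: 43921/892 ≈ 49.239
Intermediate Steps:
u = -87842 (u = 7 - 1*87849 = 7 - 87849 = -87842)
K = 223 (K = -1023 + 1246 = 223)
(-u)/((K*8)) = (-1*(-87842))/((223*8)) = 87842/1784 = 87842*(1/1784) = 43921/892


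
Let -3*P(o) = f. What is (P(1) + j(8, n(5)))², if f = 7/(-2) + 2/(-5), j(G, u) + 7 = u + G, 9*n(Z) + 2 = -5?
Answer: 18769/8100 ≈ 2.3172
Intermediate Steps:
n(Z) = -7/9 (n(Z) = -2/9 + (⅑)*(-5) = -2/9 - 5/9 = -7/9)
j(G, u) = -7 + G + u (j(G, u) = -7 + (u + G) = -7 + (G + u) = -7 + G + u)
f = -39/10 (f = 7*(-½) + 2*(-⅕) = -7/2 - ⅖ = -39/10 ≈ -3.9000)
P(o) = 13/10 (P(o) = -⅓*(-39/10) = 13/10)
(P(1) + j(8, n(5)))² = (13/10 + (-7 + 8 - 7/9))² = (13/10 + 2/9)² = (137/90)² = 18769/8100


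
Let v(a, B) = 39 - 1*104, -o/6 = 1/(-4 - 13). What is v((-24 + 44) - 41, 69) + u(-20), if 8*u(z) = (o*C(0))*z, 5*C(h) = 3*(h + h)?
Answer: -65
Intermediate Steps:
C(h) = 6*h/5 (C(h) = (3*(h + h))/5 = (3*(2*h))/5 = (6*h)/5 = 6*h/5)
o = 6/17 (o = -6/(-4 - 13) = -6/(-17) = -6*(-1/17) = 6/17 ≈ 0.35294)
v(a, B) = -65 (v(a, B) = 39 - 104 = -65)
u(z) = 0 (u(z) = ((6*((6/5)*0)/17)*z)/8 = (((6/17)*0)*z)/8 = (0*z)/8 = (⅛)*0 = 0)
v((-24 + 44) - 41, 69) + u(-20) = -65 + 0 = -65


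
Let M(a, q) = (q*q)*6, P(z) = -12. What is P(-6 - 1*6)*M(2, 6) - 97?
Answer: -2689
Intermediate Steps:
M(a, q) = 6*q**2 (M(a, q) = q**2*6 = 6*q**2)
P(-6 - 1*6)*M(2, 6) - 97 = -72*6**2 - 97 = -72*36 - 97 = -12*216 - 97 = -2592 - 97 = -2689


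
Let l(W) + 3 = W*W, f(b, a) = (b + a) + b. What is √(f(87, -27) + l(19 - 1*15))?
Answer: 4*√10 ≈ 12.649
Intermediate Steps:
f(b, a) = a + 2*b (f(b, a) = (a + b) + b = a + 2*b)
l(W) = -3 + W² (l(W) = -3 + W*W = -3 + W²)
√(f(87, -27) + l(19 - 1*15)) = √((-27 + 2*87) + (-3 + (19 - 1*15)²)) = √((-27 + 174) + (-3 + (19 - 15)²)) = √(147 + (-3 + 4²)) = √(147 + (-3 + 16)) = √(147 + 13) = √160 = 4*√10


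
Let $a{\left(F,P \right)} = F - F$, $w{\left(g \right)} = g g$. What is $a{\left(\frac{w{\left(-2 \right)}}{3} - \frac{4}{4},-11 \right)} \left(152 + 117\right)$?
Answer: $0$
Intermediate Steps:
$w{\left(g \right)} = g^{2}$
$a{\left(F,P \right)} = 0$
$a{\left(\frac{w{\left(-2 \right)}}{3} - \frac{4}{4},-11 \right)} \left(152 + 117\right) = 0 \left(152 + 117\right) = 0 \cdot 269 = 0$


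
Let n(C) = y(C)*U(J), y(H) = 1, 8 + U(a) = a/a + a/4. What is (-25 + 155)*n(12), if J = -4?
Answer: -1040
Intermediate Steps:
U(a) = -7 + a/4 (U(a) = -8 + (a/a + a/4) = -8 + (1 + a*(¼)) = -8 + (1 + a/4) = -7 + a/4)
n(C) = -8 (n(C) = 1*(-7 + (¼)*(-4)) = 1*(-7 - 1) = 1*(-8) = -8)
(-25 + 155)*n(12) = (-25 + 155)*(-8) = 130*(-8) = -1040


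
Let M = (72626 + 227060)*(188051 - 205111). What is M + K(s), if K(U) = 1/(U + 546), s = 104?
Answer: -3323218053999/650 ≈ -5.1126e+9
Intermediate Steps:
K(U) = 1/(546 + U)
M = -5112643160 (M = 299686*(-17060) = -5112643160)
M + K(s) = -5112643160 + 1/(546 + 104) = -5112643160 + 1/650 = -3323218053999/650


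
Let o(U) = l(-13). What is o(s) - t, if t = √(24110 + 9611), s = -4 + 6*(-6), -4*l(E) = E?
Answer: 13/4 - √33721 ≈ -180.38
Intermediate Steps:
l(E) = -E/4
s = -40 (s = -4 - 36 = -40)
o(U) = 13/4 (o(U) = -¼*(-13) = 13/4)
t = √33721 ≈ 183.63
o(s) - t = 13/4 - √33721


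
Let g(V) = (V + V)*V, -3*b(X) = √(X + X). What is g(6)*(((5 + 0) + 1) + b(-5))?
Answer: 432 - 24*I*√10 ≈ 432.0 - 75.895*I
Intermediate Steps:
b(X) = -√2*√X/3 (b(X) = -√(X + X)/3 = -√2*√X/3)
g(V) = 2*V² (g(V) = (2*V)*V = 2*V²)
g(6)*(((5 + 0) + 1) + b(-5)) = (2*6²)*(((5 + 0) + 1) - √2*√(-5)/3) = (2*36)*((5 + 1) - √2*I*√5/3) = 72*(6 - I*√10/3) = 432 - 24*I*√10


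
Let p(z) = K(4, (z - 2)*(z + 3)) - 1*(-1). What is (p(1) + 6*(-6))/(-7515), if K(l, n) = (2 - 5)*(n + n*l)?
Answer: -5/1503 ≈ -0.0033267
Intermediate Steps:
K(l, n) = -3*n - 3*l*n (K(l, n) = -3*(n + l*n) = -3*n - 3*l*n)
p(z) = 1 - 15*(-2 + z)*(3 + z) (p(z) = -3*(z - 2)*(z + 3)*(1 + 4) - 1*(-1) = -3*(-2 + z)*(3 + z)*5 + 1 = -15*(-2 + z)*(3 + z) + 1 = 1 - 15*(-2 + z)*(3 + z))
(p(1) + 6*(-6))/(-7515) = ((91 - 15*1 - 15*1²) + 6*(-6))/(-7515) = ((91 - 15 - 15*1) - 36)*(-1/7515) = ((91 - 15 - 15) - 36)*(-1/7515) = (61 - 36)*(-1/7515) = 25*(-1/7515) = -5/1503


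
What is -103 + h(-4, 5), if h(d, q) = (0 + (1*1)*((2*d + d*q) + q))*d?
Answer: -11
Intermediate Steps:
h(d, q) = d*(q + 2*d + d*q) (h(d, q) = (0 + 1*(q + 2*d + d*q))*d = (0 + (q + 2*d + d*q))*d = (q + 2*d + d*q)*d = d*(q + 2*d + d*q))
-103 + h(-4, 5) = -103 - 4*(5 + 2*(-4) - 4*5) = -103 - 4*(5 - 8 - 20) = -103 - 4*(-23) = -103 + 92 = -11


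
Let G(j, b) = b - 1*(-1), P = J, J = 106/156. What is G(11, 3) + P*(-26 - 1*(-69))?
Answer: 2591/78 ≈ 33.218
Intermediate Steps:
J = 53/78 (J = 106*(1/156) = 53/78 ≈ 0.67949)
P = 53/78 ≈ 0.67949
G(j, b) = 1 + b (G(j, b) = b + 1 = 1 + b)
G(11, 3) + P*(-26 - 1*(-69)) = (1 + 3) + 53*(-26 - 1*(-69))/78 = 4 + 53*(-26 + 69)/78 = 4 + (53/78)*43 = 4 + 2279/78 = 2591/78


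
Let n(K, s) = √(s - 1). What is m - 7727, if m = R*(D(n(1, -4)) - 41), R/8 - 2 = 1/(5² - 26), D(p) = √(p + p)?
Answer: -8055 + 8*5^(¼)*(1 + I) ≈ -8043.0 + 11.963*I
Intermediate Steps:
n(K, s) = √(-1 + s)
D(p) = √2*√p (D(p) = √(2*p) = √2*√p)
R = 8 (R = 16 + 8/(5² - 26) = 16 + 8/(25 - 26) = 16 + 8/(-1) = 16 + 8*(-1) = 16 - 8 = 8)
m = -328 + 8*√2*5^(¼)*√I (m = 8*(√2*√(√(-1 - 4)) - 41) = 8*(√2*√(√(-5)) - 41) = 8*(√2*√(I*√5) - 41) = 8*(√2*(5^(¼)*√I) - 41) = 8*(√2*5^(¼)*√I - 41) = 8*(-41 + √2*5^(¼)*√I) = -328 + 8*√2*5^(¼)*√I ≈ -316.04 + 11.963*I)
m - 7727 = (-328 + 8*5^(¼)*(1 + I)) - 7727 = -8055 + 8*5^(¼)*(1 + I)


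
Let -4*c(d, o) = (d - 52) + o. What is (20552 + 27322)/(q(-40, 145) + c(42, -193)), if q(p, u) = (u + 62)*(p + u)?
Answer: 191496/87143 ≈ 2.1975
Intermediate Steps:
c(d, o) = 13 - d/4 - o/4 (c(d, o) = -((d - 52) + o)/4 = -((-52 + d) + o)/4 = -(-52 + d + o)/4 = 13 - d/4 - o/4)
q(p, u) = (62 + u)*(p + u)
(20552 + 27322)/(q(-40, 145) + c(42, -193)) = (20552 + 27322)/((145**2 + 62*(-40) + 62*145 - 40*145) + (13 - 1/4*42 - 1/4*(-193))) = 47874/((21025 - 2480 + 8990 - 5800) + (13 - 21/2 + 193/4)) = 47874/(21735 + 203/4) = 47874/(87143/4) = 47874*(4/87143) = 191496/87143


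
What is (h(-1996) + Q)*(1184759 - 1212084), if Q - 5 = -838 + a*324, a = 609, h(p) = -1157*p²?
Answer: 125949396542425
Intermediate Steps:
Q = 196483 (Q = 5 + (-838 + 609*324) = 5 + (-838 + 197316) = 5 + 196478 = 196483)
(h(-1996) + Q)*(1184759 - 1212084) = (-1157*(-1996)² + 196483)*(1184759 - 1212084) = (-1157*3984016 + 196483)*(-27325) = (-4609506512 + 196483)*(-27325) = -4609310029*(-27325) = 125949396542425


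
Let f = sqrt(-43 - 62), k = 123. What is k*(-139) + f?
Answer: -17097 + I*sqrt(105) ≈ -17097.0 + 10.247*I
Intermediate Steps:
f = I*sqrt(105) (f = sqrt(-105) = I*sqrt(105) ≈ 10.247*I)
k*(-139) + f = 123*(-139) + I*sqrt(105) = -17097 + I*sqrt(105)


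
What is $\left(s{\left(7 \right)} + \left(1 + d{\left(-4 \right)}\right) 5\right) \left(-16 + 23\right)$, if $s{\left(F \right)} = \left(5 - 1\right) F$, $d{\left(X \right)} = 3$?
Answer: $336$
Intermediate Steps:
$s{\left(F \right)} = 4 F$
$\left(s{\left(7 \right)} + \left(1 + d{\left(-4 \right)}\right) 5\right) \left(-16 + 23\right) = \left(4 \cdot 7 + \left(1 + 3\right) 5\right) \left(-16 + 23\right) = \left(28 + 4 \cdot 5\right) 7 = \left(28 + 20\right) 7 = 48 \cdot 7 = 336$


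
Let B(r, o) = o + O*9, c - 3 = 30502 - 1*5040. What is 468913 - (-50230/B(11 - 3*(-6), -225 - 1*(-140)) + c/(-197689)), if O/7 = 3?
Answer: 4825311270379/10279828 ≈ 4.6940e+5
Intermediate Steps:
O = 21 (O = 7*3 = 21)
c = 25465 (c = 3 + (30502 - 1*5040) = 3 + (30502 - 5040) = 3 + 25462 = 25465)
B(r, o) = 189 + o (B(r, o) = o + 21*9 = o + 189 = 189 + o)
468913 - (-50230/B(11 - 3*(-6), -225 - 1*(-140)) + c/(-197689)) = 468913 - (-50230/(189 + (-225 - 1*(-140))) + 25465/(-197689)) = 468913 - (-50230/(189 + (-225 + 140)) + 25465*(-1/197689)) = 468913 - (-50230/(189 - 85) - 25465/197689) = 468913 - (-50230/104 - 25465/197689) = 468913 - (-50230*1/104 - 25465/197689) = 468913 - (-25115/52 - 25465/197689) = 468913 - 1*(-4966283415/10279828) = 468913 + 4966283415/10279828 = 4825311270379/10279828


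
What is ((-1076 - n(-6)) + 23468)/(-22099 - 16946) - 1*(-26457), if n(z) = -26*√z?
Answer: 344330391/13015 - 26*I*√6/39045 ≈ 26456.0 - 0.0016311*I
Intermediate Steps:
((-1076 - n(-6)) + 23468)/(-22099 - 16946) - 1*(-26457) = ((-1076 - (-26)*√(-6)) + 23468)/(-22099 - 16946) - 1*(-26457) = ((-1076 - (-26)*I*√6) + 23468)/(-39045) + 26457 = ((-1076 - (-26)*I*√6) + 23468)*(-1/39045) + 26457 = ((-1076 + 26*I*√6) + 23468)*(-1/39045) + 26457 = (22392 + 26*I*√6)*(-1/39045) + 26457 = (-7464/13015 - 26*I*√6/39045) + 26457 = 344330391/13015 - 26*I*√6/39045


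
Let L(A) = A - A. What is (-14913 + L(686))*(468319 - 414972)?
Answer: -795563811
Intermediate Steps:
L(A) = 0
(-14913 + L(686))*(468319 - 414972) = (-14913 + 0)*(468319 - 414972) = -14913*53347 = -795563811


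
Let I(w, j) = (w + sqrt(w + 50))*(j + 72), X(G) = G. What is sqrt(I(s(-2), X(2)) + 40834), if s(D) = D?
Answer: sqrt(40686 + 296*sqrt(3)) ≈ 202.97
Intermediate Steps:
I(w, j) = (72 + j)*(w + sqrt(50 + w)) (I(w, j) = (w + sqrt(50 + w))*(72 + j) = (72 + j)*(w + sqrt(50 + w)))
sqrt(I(s(-2), X(2)) + 40834) = sqrt((72*(-2) + 72*sqrt(50 - 2) + 2*(-2) + 2*sqrt(50 - 2)) + 40834) = sqrt((-144 + 72*sqrt(48) - 4 + 2*sqrt(48)) + 40834) = sqrt((-144 + 72*(4*sqrt(3)) - 4 + 2*(4*sqrt(3))) + 40834) = sqrt((-144 + 288*sqrt(3) - 4 + 8*sqrt(3)) + 40834) = sqrt((-148 + 296*sqrt(3)) + 40834) = sqrt(40686 + 296*sqrt(3))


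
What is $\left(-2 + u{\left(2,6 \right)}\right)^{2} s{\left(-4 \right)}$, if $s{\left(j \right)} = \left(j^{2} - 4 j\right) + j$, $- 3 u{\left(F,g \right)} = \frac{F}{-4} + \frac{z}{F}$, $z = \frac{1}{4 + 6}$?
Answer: $\frac{9583}{100} \approx 95.83$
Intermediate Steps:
$z = \frac{1}{10} \approx 0.1$
$u{\left(F,g \right)} = - \frac{1}{30 F} + \frac{F}{12}$ ($u{\left(F,g \right)} = - \frac{\frac{F}{-4} + \frac{1}{10 F}}{3} = - \frac{F \left(- \frac{1}{4}\right) + \frac{1}{10 F}}{3} = - \frac{- \frac{F}{4} + \frac{1}{10 F}}{3} = - \frac{1}{30 F} + \frac{F}{12}$)
$s{\left(j \right)} = j^{2} - 3 j$
$\left(-2 + u{\left(2,6 \right)}\right)^{2} s{\left(-4 \right)} = \left(-2 + \left(- \frac{1}{30 \cdot 2} + \frac{1}{12} \cdot 2\right)\right)^{2} \left(- 4 \left(-3 - 4\right)\right) = \left(-2 + \left(\left(- \frac{1}{30}\right) \frac{1}{2} + \frac{1}{6}\right)\right)^{2} \left(\left(-4\right) \left(-7\right)\right) = \left(-2 + \left(- \frac{1}{60} + \frac{1}{6}\right)\right)^{2} \cdot 28 = \left(-2 + \frac{3}{20}\right)^{2} \cdot 28 = \left(- \frac{37}{20}\right)^{2} \cdot 28 = \frac{1369}{400} \cdot 28 = \frac{9583}{100}$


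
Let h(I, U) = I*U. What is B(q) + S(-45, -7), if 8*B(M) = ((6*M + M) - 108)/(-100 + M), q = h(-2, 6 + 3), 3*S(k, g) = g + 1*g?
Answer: -6257/1416 ≈ -4.4188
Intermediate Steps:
S(k, g) = 2*g/3 (S(k, g) = (g + 1*g)/3 = (g + g)/3 = (2*g)/3 = 2*g/3)
q = -18 (q = -2*(6 + 3) = -2*9 = -18)
B(M) = (-108 + 7*M)/(8*(-100 + M)) (B(M) = (((6*M + M) - 108)/(-100 + M))/8 = ((7*M - 108)/(-100 + M))/8 = ((-108 + 7*M)/(-100 + M))/8 = (-108 + 7*M)/(8*(-100 + M)))
B(q) + S(-45, -7) = (-108 + 7*(-18))/(8*(-100 - 18)) + (2/3)*(-7) = (1/8)*(-108 - 126)/(-118) - 14/3 = (1/8)*(-1/118)*(-234) - 14/3 = 117/472 - 14/3 = -6257/1416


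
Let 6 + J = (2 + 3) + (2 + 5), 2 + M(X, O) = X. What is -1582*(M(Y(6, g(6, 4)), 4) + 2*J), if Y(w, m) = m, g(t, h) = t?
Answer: -25312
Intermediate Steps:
M(X, O) = -2 + X
J = 6 (J = -6 + ((2 + 3) + (2 + 5)) = -6 + (5 + 7) = -6 + 12 = 6)
-1582*(M(Y(6, g(6, 4)), 4) + 2*J) = -1582*((-2 + 6) + 2*6) = -1582*(4 + 12) = -1582*16 = -25312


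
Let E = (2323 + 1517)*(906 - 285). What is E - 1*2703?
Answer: 2381937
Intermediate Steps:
E = 2384640 (E = 3840*621 = 2384640)
E - 1*2703 = 2384640 - 1*2703 = 2384640 - 2703 = 2381937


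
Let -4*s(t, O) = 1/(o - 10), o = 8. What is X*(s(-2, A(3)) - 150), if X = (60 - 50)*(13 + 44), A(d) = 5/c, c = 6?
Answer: -341715/4 ≈ -85429.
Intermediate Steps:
A(d) = 5/6
s(t, O) = 1/8 (s(t, O) = -1/(4*(8 - 10)) = -1/4/(-2) = -1/4*(-1/2) = 1/8)
X = 570 (X = 10*57 = 570)
X*(s(-2, A(3)) - 150) = 570*(1/8 - 150) = 570*(-1199/8) = -341715/4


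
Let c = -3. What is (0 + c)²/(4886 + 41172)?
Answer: 9/46058 ≈ 0.00019541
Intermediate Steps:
(0 + c)²/(4886 + 41172) = (0 - 3)²/(4886 + 41172) = (-3)²/46058 = 9*(1/46058) = 9/46058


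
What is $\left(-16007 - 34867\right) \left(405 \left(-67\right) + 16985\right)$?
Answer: $516371100$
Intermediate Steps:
$\left(-16007 - 34867\right) \left(405 \left(-67\right) + 16985\right) = - 50874 \left(-27135 + 16985\right) = \left(-50874\right) \left(-10150\right) = 516371100$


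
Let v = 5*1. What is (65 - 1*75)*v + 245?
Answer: 195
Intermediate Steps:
v = 5
(65 - 1*75)*v + 245 = (65 - 1*75)*5 + 245 = (65 - 75)*5 + 245 = -10*5 + 245 = -50 + 245 = 195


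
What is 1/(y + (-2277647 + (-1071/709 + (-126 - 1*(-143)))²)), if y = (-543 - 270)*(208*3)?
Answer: -502681/1399825370755 ≈ -3.5910e-7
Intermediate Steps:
y = -507312 (y = -813*624 = -507312)
1/(y + (-2277647 + (-1071/709 + (-126 - 1*(-143)))²)) = 1/(-507312 + (-2277647 + (-1071/709 + (-126 - 1*(-143)))²)) = 1/(-507312 + (-2277647 + (-1071*1/709 + (-126 + 143))²)) = 1/(-507312 + (-2277647 + (-1071/709 + 17)²)) = 1/(-507312 + (-2277647 + (10982/709)²)) = 1/(-507312 + (-2277647 + 120604324/502681)) = 1/(-507312 - 1144809267283/502681) = 1/(-1399825370755/502681) = -502681/1399825370755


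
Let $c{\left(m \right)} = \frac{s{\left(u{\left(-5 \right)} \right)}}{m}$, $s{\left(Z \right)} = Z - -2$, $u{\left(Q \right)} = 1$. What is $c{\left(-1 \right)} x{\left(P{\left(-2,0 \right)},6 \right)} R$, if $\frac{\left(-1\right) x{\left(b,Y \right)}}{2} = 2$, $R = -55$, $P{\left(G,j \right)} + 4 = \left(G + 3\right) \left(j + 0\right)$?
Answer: $-660$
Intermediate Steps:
$P{\left(G,j \right)} = -4 + j \left(3 + G\right)$ ($P{\left(G,j \right)} = -4 + \left(G + 3\right) \left(j + 0\right) = -4 + \left(3 + G\right) j = -4 + j \left(3 + G\right)$)
$x{\left(b,Y \right)} = -4$ ($x{\left(b,Y \right)} = \left(-2\right) 2 = -4$)
$s{\left(Z \right)} = 2 + Z$ ($s{\left(Z \right)} = Z + 2 = 2 + Z$)
$c{\left(m \right)} = \frac{3}{m}$ ($c{\left(m \right)} = \frac{2 + 1}{m} = \frac{3}{m}$)
$c{\left(-1 \right)} x{\left(P{\left(-2,0 \right)},6 \right)} R = \frac{3}{-1} \left(-4\right) \left(-55\right) = 3 \left(-1\right) \left(-4\right) \left(-55\right) = \left(-3\right) \left(-4\right) \left(-55\right) = 12 \left(-55\right) = -660$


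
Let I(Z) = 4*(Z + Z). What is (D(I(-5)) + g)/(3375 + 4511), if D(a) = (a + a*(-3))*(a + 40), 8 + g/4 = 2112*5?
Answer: 21104/3943 ≈ 5.3523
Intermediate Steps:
g = 42208 (g = -32 + 4*(2112*5) = -32 + 4*10560 = -32 + 42240 = 42208)
I(Z) = 8*Z (I(Z) = 4*(2*Z) = 8*Z)
D(a) = -2*a*(40 + a) (D(a) = (a - 3*a)*(40 + a) = (-2*a)*(40 + a) = -2*a*(40 + a))
(D(I(-5)) + g)/(3375 + 4511) = (-2*8*(-5)*(40 + 8*(-5)) + 42208)/(3375 + 4511) = (-2*(-40)*(40 - 40) + 42208)/7886 = (-2*(-40)*0 + 42208)*(1/7886) = (0 + 42208)*(1/7886) = 42208*(1/7886) = 21104/3943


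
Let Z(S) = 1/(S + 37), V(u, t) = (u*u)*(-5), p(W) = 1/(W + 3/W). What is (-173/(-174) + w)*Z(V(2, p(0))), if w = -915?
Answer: -159037/2958 ≈ -53.765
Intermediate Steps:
V(u, t) = -5*u² (V(u, t) = u²*(-5) = -5*u²)
Z(S) = 1/(37 + S)
(-173/(-174) + w)*Z(V(2, p(0))) = (-173/(-174) - 915)/(37 - 5*2²) = (-173*(-1/174) - 915)/(37 - 5*4) = (173/174 - 915)/(37 - 20) = -159037/174/17 = -159037/174*1/17 = -159037/2958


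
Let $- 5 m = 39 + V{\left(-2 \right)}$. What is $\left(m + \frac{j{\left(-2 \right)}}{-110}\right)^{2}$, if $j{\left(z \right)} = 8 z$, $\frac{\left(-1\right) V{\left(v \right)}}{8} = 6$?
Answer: $\frac{11449}{3025} \approx 3.7848$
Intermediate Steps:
$V{\left(v \right)} = -48$ ($V{\left(v \right)} = \left(-8\right) 6 = -48$)
$m = \frac{9}{5}$ ($m = - \frac{39 - 48}{5} = \left(- \frac{1}{5}\right) \left(-9\right) = \frac{9}{5} \approx 1.8$)
$\left(m + \frac{j{\left(-2 \right)}}{-110}\right)^{2} = \left(\frac{9}{5} + \frac{8 \left(-2\right)}{-110}\right)^{2} = \left(\frac{9}{5} - - \frac{8}{55}\right)^{2} = \left(\frac{9}{5} + \frac{8}{55}\right)^{2} = \left(\frac{107}{55}\right)^{2} = \frac{11449}{3025}$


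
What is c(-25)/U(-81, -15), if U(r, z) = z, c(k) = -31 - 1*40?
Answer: 71/15 ≈ 4.7333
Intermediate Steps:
c(k) = -71 (c(k) = -31 - 40 = -71)
c(-25)/U(-81, -15) = -71/(-15) = -71*(-1/15) = 71/15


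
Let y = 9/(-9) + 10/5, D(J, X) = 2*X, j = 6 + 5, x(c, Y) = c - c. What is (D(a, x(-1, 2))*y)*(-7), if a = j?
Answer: 0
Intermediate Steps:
x(c, Y) = 0
j = 11
a = 11
y = 1 (y = 9*(-1/9) + 10*(1/5) = -1 + 2 = 1)
(D(a, x(-1, 2))*y)*(-7) = ((2*0)*1)*(-7) = (0*1)*(-7) = 0*(-7) = 0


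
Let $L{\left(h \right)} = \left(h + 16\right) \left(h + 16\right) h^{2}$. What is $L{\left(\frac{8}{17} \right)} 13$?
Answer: $\frac{65228800}{83521} \approx 780.99$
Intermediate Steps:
$L{\left(h \right)} = h^{2} \left(16 + h\right)^{2}$ ($L{\left(h \right)} = \left(16 + h\right) \left(16 + h\right) h^{2} = \left(16 + h\right)^{2} h^{2} = h^{2} \left(16 + h\right)^{2}$)
$L{\left(\frac{8}{17} \right)} 13 = \left(\frac{8}{17}\right)^{2} \left(16 + \frac{8}{17}\right)^{2} \cdot 13 = \frac{64 \left(\frac{280}{17}\right)^{2}}{289} \cdot 13 = \frac{64}{289} \cdot \frac{78400}{289} \cdot 13 = \frac{5017600}{83521} \cdot 13 = \frac{65228800}{83521}$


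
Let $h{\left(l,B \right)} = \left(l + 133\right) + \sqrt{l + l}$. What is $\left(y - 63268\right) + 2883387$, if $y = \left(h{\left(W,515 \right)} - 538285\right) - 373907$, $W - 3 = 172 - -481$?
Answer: $1908716 + 4 \sqrt{82} \approx 1.9088 \cdot 10^{6}$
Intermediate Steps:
$W = 656$ ($W = 3 + \left(172 - -481\right) = 3 + \left(172 + 481\right) = 3 + 653 = 656$)
$h{\left(l,B \right)} = 133 + l + \sqrt{2} \sqrt{l}$ ($h{\left(l,B \right)} = \left(133 + l\right) + \sqrt{2 l} = \left(133 + l\right) + \sqrt{2} \sqrt{l} = 133 + l + \sqrt{2} \sqrt{l}$)
$y = -911403 + 4 \sqrt{82}$ ($y = \left(\left(133 + 656 + \sqrt{2} \sqrt{656}\right) - 538285\right) - 373907 = \left(\left(133 + 656 + \sqrt{2} \cdot 4 \sqrt{41}\right) - 538285\right) - 373907 = \left(\left(133 + 656 + 4 \sqrt{82}\right) - 538285\right) - 373907 = \left(\left(789 + 4 \sqrt{82}\right) - 538285\right) - 373907 = \left(-537496 + 4 \sqrt{82}\right) - 373907 = -911403 + 4 \sqrt{82} \approx -9.1137 \cdot 10^{5}$)
$\left(y - 63268\right) + 2883387 = \left(\left(-911403 + 4 \sqrt{82}\right) - 63268\right) + 2883387 = \left(-974671 + 4 \sqrt{82}\right) + 2883387 = 1908716 + 4 \sqrt{82}$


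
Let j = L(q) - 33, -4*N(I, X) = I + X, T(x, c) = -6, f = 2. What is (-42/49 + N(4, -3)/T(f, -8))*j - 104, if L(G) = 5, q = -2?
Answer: -487/6 ≈ -81.167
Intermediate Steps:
N(I, X) = -I/4 - X/4 (N(I, X) = -(I + X)/4 = -I/4 - X/4)
j = -28 (j = 5 - 33 = -28)
(-42/49 + N(4, -3)/T(f, -8))*j - 104 = (-42/49 + (-¼*4 - ¼*(-3))/(-6))*(-28) - 104 = (-42*1/49 + (-1 + ¾)*(-⅙))*(-28) - 104 = (-6/7 - ¼*(-⅙))*(-28) - 104 = (-6/7 + 1/24)*(-28) - 104 = -137/168*(-28) - 104 = 137/6 - 104 = -487/6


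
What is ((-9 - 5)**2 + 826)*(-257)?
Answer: -262654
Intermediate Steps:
((-9 - 5)**2 + 826)*(-257) = ((-14)**2 + 826)*(-257) = (196 + 826)*(-257) = 1022*(-257) = -262654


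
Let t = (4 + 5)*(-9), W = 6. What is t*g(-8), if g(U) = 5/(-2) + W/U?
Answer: 1053/4 ≈ 263.25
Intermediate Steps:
t = -81 (t = 9*(-9) = -81)
g(U) = -5/2 + 6/U (g(U) = 5/(-2) + 6/U = 5*(-1/2) + 6/U = -5/2 + 6/U)
t*g(-8) = -81*(-5/2 + 6/(-8)) = -81*(-5/2 + 6*(-1/8)) = -81*(-5/2 - 3/4) = -81*(-13/4) = 1053/4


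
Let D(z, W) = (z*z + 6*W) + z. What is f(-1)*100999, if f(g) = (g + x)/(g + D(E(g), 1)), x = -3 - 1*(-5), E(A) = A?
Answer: 100999/5 ≈ 20200.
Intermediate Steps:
D(z, W) = z + z² + 6*W (D(z, W) = (z² + 6*W) + z = z + z² + 6*W)
x = 2 (x = -3 + 5 = 2)
f(g) = (2 + g)/(6 + g² + 2*g) (f(g) = (g + 2)/(g + (g + g² + 6*1)) = (2 + g)/(g + (g + g² + 6)) = (2 + g)/(g + (6 + g + g²)) = (2 + g)/(6 + g² + 2*g))
f(-1)*100999 = ((2 - 1)/(6 + (-1)² + 2*(-1)))*100999 = (1/(6 + 1 - 2))*100999 = (1/5)*100999 = ((⅕)*1)*100999 = (⅕)*100999 = 100999/5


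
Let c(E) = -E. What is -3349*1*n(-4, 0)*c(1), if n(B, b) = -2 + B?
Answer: -20094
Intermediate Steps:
-3349*1*n(-4, 0)*c(1) = -3349*1*(-2 - 4)*(-1*1) = -3349*1*(-6)*(-1) = -(-20094)*(-1) = -3349*6 = -20094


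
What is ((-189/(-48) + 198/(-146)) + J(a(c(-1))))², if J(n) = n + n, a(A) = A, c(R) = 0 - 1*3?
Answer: 15944049/1364224 ≈ 11.687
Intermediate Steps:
c(R) = -3 (c(R) = 0 - 3 = -3)
J(n) = 2*n
((-189/(-48) + 198/(-146)) + J(a(c(-1))))² = ((-189/(-48) + 198/(-146)) + 2*(-3))² = ((-189*(-1/48) + 198*(-1/146)) - 6)² = ((63/16 - 99/73) - 6)² = (3015/1168 - 6)² = (-3993/1168)² = 15944049/1364224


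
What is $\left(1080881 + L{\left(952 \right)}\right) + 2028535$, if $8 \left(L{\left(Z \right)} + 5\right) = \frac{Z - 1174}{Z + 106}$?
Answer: $\frac{13159027241}{4232} \approx 3.1094 \cdot 10^{6}$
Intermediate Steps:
$L{\left(Z \right)} = -5 + \frac{-1174 + Z}{8 \left(106 + Z\right)}$ ($L{\left(Z \right)} = -5 + \frac{\left(Z - 1174\right) \frac{1}{Z + 106}}{8} = -5 + \frac{\left(-1174 + Z\right) \frac{1}{106 + Z}}{8} = -5 + \frac{\frac{1}{106 + Z} \left(-1174 + Z\right)}{8} = -5 + \frac{-1174 + Z}{8 \left(106 + Z\right)}$)
$\left(1080881 + L{\left(952 \right)}\right) + 2028535 = \left(1080881 + \frac{-5414 - 37128}{8 \left(106 + 952\right)}\right) + 2028535 = \left(1080881 + \frac{-5414 - 37128}{8 \cdot 1058}\right) + 2028535 = \left(1080881 + \frac{1}{8} \cdot \frac{1}{1058} \left(-42542\right)\right) + 2028535 = \left(1080881 - \frac{21271}{4232}\right) + 2028535 = \frac{4574267121}{4232} + 2028535 = \frac{13159027241}{4232}$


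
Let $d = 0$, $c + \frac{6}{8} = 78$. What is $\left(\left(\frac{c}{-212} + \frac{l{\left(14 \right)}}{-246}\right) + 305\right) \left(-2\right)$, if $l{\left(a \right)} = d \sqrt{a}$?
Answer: $- \frac{258331}{424} \approx -609.27$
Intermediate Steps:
$c = \frac{309}{4}$ ($c = - \frac{3}{4} + 78 = \frac{309}{4} \approx 77.25$)
$l{\left(a \right)} = 0$ ($l{\left(a \right)} = 0 \sqrt{a} = 0$)
$\left(\left(\frac{c}{-212} + \frac{l{\left(14 \right)}}{-246}\right) + 305\right) \left(-2\right) = \left(\left(\frac{309}{4 \left(-212\right)} + \frac{0}{-246}\right) + 305\right) \left(-2\right) = \left(\left(\frac{309}{4} \left(- \frac{1}{212}\right) + 0 \left(- \frac{1}{246}\right)\right) + 305\right) \left(-2\right) = \left(\left(- \frac{309}{848} + 0\right) + 305\right) \left(-2\right) = \left(- \frac{309}{848} + 305\right) \left(-2\right) = \frac{258331}{848} \left(-2\right) = - \frac{258331}{424}$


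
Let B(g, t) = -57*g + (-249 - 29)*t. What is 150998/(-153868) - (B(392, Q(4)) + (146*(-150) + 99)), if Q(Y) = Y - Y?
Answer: 3396175931/76934 ≈ 44144.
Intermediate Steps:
Q(Y) = 0
B(g, t) = -278*t - 57*g (B(g, t) = -57*g - 278*t = -278*t - 57*g)
150998/(-153868) - (B(392, Q(4)) + (146*(-150) + 99)) = 150998/(-153868) - ((-278*0 - 57*392) + (146*(-150) + 99)) = 150998*(-1/153868) - ((0 - 22344) + (-21900 + 99)) = -75499/76934 - (-22344 - 21801) = -75499/76934 - 1*(-44145) = -75499/76934 + 44145 = 3396175931/76934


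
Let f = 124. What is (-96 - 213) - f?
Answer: -433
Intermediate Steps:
(-96 - 213) - f = (-96 - 213) - 1*124 = -309 - 124 = -433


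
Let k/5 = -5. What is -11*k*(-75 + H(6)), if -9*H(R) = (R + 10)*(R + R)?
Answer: -79475/3 ≈ -26492.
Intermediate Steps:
k = -25 (k = 5*(-5) = -25)
H(R) = -2*R*(10 + R)/9 (H(R) = -(R + 10)*(R + R)/9 = -(10 + R)*2*R/9 = -2*R*(10 + R)/9)
-11*k*(-75 + H(6)) = -11*(-25)*(-75 - 2/9*6*(10 + 6)) = -(-275)*(-75 - 2/9*6*16) = -(-275)*(-75 - 64/3) = -(-275)*(-289)/3 = -1*79475/3 = -79475/3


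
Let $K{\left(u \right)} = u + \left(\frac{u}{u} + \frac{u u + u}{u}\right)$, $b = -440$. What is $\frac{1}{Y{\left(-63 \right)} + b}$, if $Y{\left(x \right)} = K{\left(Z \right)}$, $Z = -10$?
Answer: $- \frac{1}{458} \approx -0.0021834$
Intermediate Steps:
$K{\left(u \right)} = 1 + u + \frac{u + u^{2}}{u}$ ($K{\left(u \right)} = u + \left(1 + \frac{u^{2} + u}{u}\right) = u + \left(1 + \frac{u + u^{2}}{u}\right) = 1 + u + \frac{u + u^{2}}{u}$)
$Y{\left(x \right)} = -18$ ($Y{\left(x \right)} = 2 + 2 \left(-10\right) = 2 - 20 = -18$)
$\frac{1}{Y{\left(-63 \right)} + b} = \frac{1}{-18 - 440} = \frac{1}{-458} = - \frac{1}{458}$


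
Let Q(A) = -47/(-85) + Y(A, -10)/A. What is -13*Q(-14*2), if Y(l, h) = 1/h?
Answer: -34437/4760 ≈ -7.2347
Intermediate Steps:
Q(A) = 47/85 - 1/(10*A) (Q(A) = -47/(-85) + 1/((-10)*A) = -47*(-1/85) - 1/(10*A) = 47/85 - 1/(10*A))
-13*Q(-14*2) = -13*(-17 + 94*(-14*2))/(170*((-14*2))) = -13*(-17 + 94*(-28))/(170*(-28)) = -13*(-1)*(-17 - 2632)/(170*28) = -13*(-1)*(-2649)/(170*28) = -13*2649/4760 = -34437/4760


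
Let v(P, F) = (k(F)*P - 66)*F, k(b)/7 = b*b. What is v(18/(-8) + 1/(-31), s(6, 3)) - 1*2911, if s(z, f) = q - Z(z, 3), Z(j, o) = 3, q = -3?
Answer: 29009/31 ≈ 935.77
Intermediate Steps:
k(b) = 7*b² (k(b) = 7*(b*b) = 7*b²)
s(z, f) = -6 (s(z, f) = -3 - 1*3 = -3 - 3 = -6)
v(P, F) = F*(-66 + 7*P*F²) (v(P, F) = ((7*F²)*P - 66)*F = (7*P*F² - 66)*F = (-66 + 7*P*F²)*F = F*(-66 + 7*P*F²))
v(18/(-8) + 1/(-31), s(6, 3)) - 1*2911 = -6*(-66 + 7*(18/(-8) + 1/(-31))*(-6)²) - 1*2911 = -6*(-66 + 7*(18*(-⅛) + 1*(-1/31))*36) - 2911 = -6*(-66 + 7*(-9/4 - 1/31)*36) - 2911 = -6*(-66 + 7*(-283/124)*36) - 2911 = -6*(-66 - 17829/31) - 2911 = -6*(-19875/31) - 2911 = 119250/31 - 2911 = 29009/31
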